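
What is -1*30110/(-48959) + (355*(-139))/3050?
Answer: -464809271/29864990 ≈ -15.564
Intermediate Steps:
-1*30110/(-48959) + (355*(-139))/3050 = -30110*(-1/48959) - 49345*1/3050 = 30110/48959 - 9869/610 = -464809271/29864990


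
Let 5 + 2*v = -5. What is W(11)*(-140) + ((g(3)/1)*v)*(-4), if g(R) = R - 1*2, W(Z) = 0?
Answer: 20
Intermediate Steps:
v = -5 (v = -5/2 + (½)*(-5) = -5/2 - 5/2 = -5)
g(R) = -2 + R (g(R) = R - 2 = -2 + R)
W(11)*(-140) + ((g(3)/1)*v)*(-4) = 0*(-140) + (((-2 + 3)/1)*(-5))*(-4) = 0 + ((1*1)*(-5))*(-4) = 0 + (1*(-5))*(-4) = 0 - 5*(-4) = 0 + 20 = 20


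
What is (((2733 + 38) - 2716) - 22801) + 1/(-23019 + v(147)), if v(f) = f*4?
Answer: -510215527/22431 ≈ -22746.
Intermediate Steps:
v(f) = 4*f
(((2733 + 38) - 2716) - 22801) + 1/(-23019 + v(147)) = (((2733 + 38) - 2716) - 22801) + 1/(-23019 + 4*147) = ((2771 - 2716) - 22801) + 1/(-23019 + 588) = (55 - 22801) + 1/(-22431) = -22746 - 1/22431 = -510215527/22431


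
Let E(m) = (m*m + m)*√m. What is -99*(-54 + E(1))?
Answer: 5148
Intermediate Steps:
E(m) = √m*(m + m²) (E(m) = (m² + m)*√m = (m + m²)*√m = √m*(m + m²))
-99*(-54 + E(1)) = -99*(-54 + 1^(3/2)*(1 + 1)) = -99*(-54 + 1*2) = -99*(-54 + 2) = -99*(-52) = 5148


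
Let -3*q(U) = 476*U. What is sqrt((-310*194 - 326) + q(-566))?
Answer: sqrt(264054)/3 ≈ 171.29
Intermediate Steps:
q(U) = -476*U/3
sqrt((-310*194 - 326) + q(-566)) = sqrt((-310*194 - 326) - 476/3*(-566)) = sqrt((-60140 - 326) + 269416/3) = sqrt(-60466 + 269416/3) = sqrt(88018/3) = sqrt(264054)/3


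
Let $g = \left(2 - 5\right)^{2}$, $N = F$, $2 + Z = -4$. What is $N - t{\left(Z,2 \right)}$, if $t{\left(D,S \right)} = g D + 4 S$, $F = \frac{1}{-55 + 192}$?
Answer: $\frac{6303}{137} \approx 46.007$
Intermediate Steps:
$Z = -6$ ($Z = -2 - 4 = -6$)
$F = \frac{1}{137} \approx 0.0072993$
$N = \frac{1}{137} \approx 0.0072993$
$g = 9$ ($g = \left(2 - 5\right)^{2} = \left(-3\right)^{2} = 9$)
$t{\left(D,S \right)} = 4 S + 9 D$ ($t{\left(D,S \right)} = 9 D + 4 S = 4 S + 9 D$)
$N - t{\left(Z,2 \right)} = \frac{1}{137} - \left(4 \cdot 2 + 9 \left(-6\right)\right) = \frac{1}{137} - \left(8 - 54\right) = \frac{1}{137} - -46 = \frac{1}{137} + 46 = \frac{6303}{137}$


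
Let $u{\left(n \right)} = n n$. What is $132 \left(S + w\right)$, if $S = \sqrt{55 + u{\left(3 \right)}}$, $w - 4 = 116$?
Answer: $16896$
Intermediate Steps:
$w = 120$ ($w = 4 + 116 = 120$)
$u{\left(n \right)} = n^{2}$
$S = 8$ ($S = \sqrt{55 + 3^{2}} = \sqrt{55 + 9} = \sqrt{64} = 8$)
$132 \left(S + w\right) = 132 \left(8 + 120\right) = 132 \cdot 128 = 16896$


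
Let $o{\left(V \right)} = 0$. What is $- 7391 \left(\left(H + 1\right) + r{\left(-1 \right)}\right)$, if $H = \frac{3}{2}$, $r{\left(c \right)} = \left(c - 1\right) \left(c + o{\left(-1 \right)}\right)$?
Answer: $- \frac{66519}{2} \approx -33260.0$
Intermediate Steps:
$r{\left(c \right)} = c \left(-1 + c\right)$ ($r{\left(c \right)} = \left(c - 1\right) \left(c + 0\right) = \left(-1 + c\right) c = c \left(-1 + c\right)$)
$H = \frac{3}{2}$ ($H = 3 \cdot \frac{1}{2} = \frac{3}{2} \approx 1.5$)
$- 7391 \left(\left(H + 1\right) + r{\left(-1 \right)}\right) = - 7391 \left(\left(\frac{3}{2} + 1\right) - \left(-1 - 1\right)\right) = - 7391 \left(\frac{5}{2} - -2\right) = - 7391 \left(\frac{5}{2} + 2\right) = \left(-7391\right) \frac{9}{2} = - \frac{66519}{2}$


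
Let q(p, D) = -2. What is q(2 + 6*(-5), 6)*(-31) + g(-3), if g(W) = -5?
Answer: 57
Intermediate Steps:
q(2 + 6*(-5), 6)*(-31) + g(-3) = -2*(-31) - 5 = 62 - 5 = 57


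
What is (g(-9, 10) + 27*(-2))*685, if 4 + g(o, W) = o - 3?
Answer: -47950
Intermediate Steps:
g(o, W) = -7 + o (g(o, W) = -4 + (o - 3) = -4 + (-3 + o) = -7 + o)
(g(-9, 10) + 27*(-2))*685 = ((-7 - 9) + 27*(-2))*685 = (-16 - 54)*685 = -70*685 = -47950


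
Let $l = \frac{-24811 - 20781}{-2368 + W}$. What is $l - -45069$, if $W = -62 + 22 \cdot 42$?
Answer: $\frac{33959753}{753} \approx 45099.0$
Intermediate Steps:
$W = 862$ ($W = -62 + 924 = 862$)
$l = \frac{22796}{753}$ ($l = \frac{-24811 - 20781}{-2368 + 862} = - \frac{45592}{-1506} = \left(-45592\right) \left(- \frac{1}{1506}\right) = \frac{22796}{753} \approx 30.274$)
$l - -45069 = \frac{22796}{753} - -45069 = \frac{22796}{753} + 45069 = \frac{33959753}{753}$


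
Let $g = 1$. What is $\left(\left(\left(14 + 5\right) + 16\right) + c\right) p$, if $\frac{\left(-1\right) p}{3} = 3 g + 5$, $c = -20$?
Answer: $-360$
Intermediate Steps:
$p = -24$ ($p = - 3 \left(3 \cdot 1 + 5\right) = - 3 \left(3 + 5\right) = \left(-3\right) 8 = -24$)
$\left(\left(\left(14 + 5\right) + 16\right) + c\right) p = \left(\left(\left(14 + 5\right) + 16\right) - 20\right) \left(-24\right) = \left(\left(19 + 16\right) - 20\right) \left(-24\right) = \left(35 - 20\right) \left(-24\right) = 15 \left(-24\right) = -360$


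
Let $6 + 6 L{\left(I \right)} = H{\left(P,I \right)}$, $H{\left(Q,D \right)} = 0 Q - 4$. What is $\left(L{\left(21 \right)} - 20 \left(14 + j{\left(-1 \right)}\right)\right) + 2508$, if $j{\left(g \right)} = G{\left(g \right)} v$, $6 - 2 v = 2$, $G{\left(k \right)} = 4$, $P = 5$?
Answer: $\frac{6199}{3} \approx 2066.3$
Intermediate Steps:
$H{\left(Q,D \right)} = -4$ ($H{\left(Q,D \right)} = 0 - 4 = -4$)
$L{\left(I \right)} = - \frac{5}{3}$ ($L{\left(I \right)} = -1 + \frac{1}{6} \left(-4\right) = -1 - \frac{2}{3} = - \frac{5}{3}$)
$v = 2$ ($v = 3 - 1 = 2$)
$j{\left(g \right)} = 8$ ($j{\left(g \right)} = 4 \cdot 2 = 8$)
$\left(L{\left(21 \right)} - 20 \left(14 + j{\left(-1 \right)}\right)\right) + 2508 = \left(- \frac{5}{3} - 20 \left(14 + 8\right)\right) + 2508 = \left(- \frac{5}{3} - 440\right) + 2508 = - \frac{1325}{3} + 2508 = \frac{6199}{3}$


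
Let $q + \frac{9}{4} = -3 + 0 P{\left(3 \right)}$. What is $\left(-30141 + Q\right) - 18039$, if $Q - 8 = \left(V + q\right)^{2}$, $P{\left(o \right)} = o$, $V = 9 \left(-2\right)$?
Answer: $- \frac{762103}{16} \approx -47631.0$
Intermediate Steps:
$V = -18$
$q = - \frac{21}{4}$ ($q = - \frac{9}{4} + \left(-3 + 0 \cdot 3\right) = - \frac{9}{4} + \left(-3 + 0\right) = - \frac{9}{4} - 3 = - \frac{21}{4} \approx -5.25$)
$Q = \frac{8777}{16}$ ($Q = 8 + \left(-18 - \frac{21}{4}\right)^{2} = 8 + \left(- \frac{93}{4}\right)^{2} = 8 + \frac{8649}{16} = \frac{8777}{16} \approx 548.56$)
$\left(-30141 + Q\right) - 18039 = \left(-30141 + \frac{8777}{16}\right) - 18039 = - \frac{473479}{16} - 18039 = - \frac{762103}{16}$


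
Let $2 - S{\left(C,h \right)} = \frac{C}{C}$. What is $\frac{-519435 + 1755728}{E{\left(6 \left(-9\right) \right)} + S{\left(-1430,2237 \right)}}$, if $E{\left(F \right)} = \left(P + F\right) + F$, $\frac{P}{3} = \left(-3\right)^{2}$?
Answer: $- \frac{1236293}{80} \approx -15454.0$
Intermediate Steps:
$P = 27$ ($P = 3 \left(-3\right)^{2} = 3 \cdot 9 = 27$)
$S{\left(C,h \right)} = 1$ ($S{\left(C,h \right)} = 2 - \frac{C}{C} = 2 - 1 = 1$)
$E{\left(F \right)} = 27 + 2 F$ ($E{\left(F \right)} = \left(27 + F\right) + F = 27 + 2 F$)
$\frac{-519435 + 1755728}{E{\left(6 \left(-9\right) \right)} + S{\left(-1430,2237 \right)}} = \frac{-519435 + 1755728}{\left(27 + 2 \cdot 6 \left(-9\right)\right) + 1} = \frac{1236293}{\left(27 + 2 \left(-54\right)\right) + 1} = \frac{1236293}{\left(27 - 108\right) + 1} = \frac{1236293}{-81 + 1} = \frac{1236293}{-80} = 1236293 \left(- \frac{1}{80}\right) = - \frac{1236293}{80}$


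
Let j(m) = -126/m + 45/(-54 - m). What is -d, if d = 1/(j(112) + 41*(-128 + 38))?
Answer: 664/2451087 ≈ 0.00027090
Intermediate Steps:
d = -664/2451087 (d = 1/(9*(-756 - 19*112)/(112*(54 + 112)) + 41*(-128 + 38)) = 1/(9*(1/112)*(-756 - 2128)/166 + 41*(-90)) = 1/(9*(1/112)*(1/166)*(-2884) - 3690) = 1/(-927/664 - 3690) = 1/(-2451087/664) = -664/2451087 ≈ -0.00027090)
-d = -1*(-664/2451087) = 664/2451087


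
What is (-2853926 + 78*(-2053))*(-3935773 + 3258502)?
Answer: 2041335430260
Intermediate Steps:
(-2853926 + 78*(-2053))*(-3935773 + 3258502) = (-2853926 - 160134)*(-677271) = -3014060*(-677271) = 2041335430260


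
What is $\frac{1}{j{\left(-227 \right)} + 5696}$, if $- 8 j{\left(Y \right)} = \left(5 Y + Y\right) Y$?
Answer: $- \frac{4}{131803} \approx -3.0348 \cdot 10^{-5}$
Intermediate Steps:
$j{\left(Y \right)} = - \frac{3 Y^{2}}{4}$ ($j{\left(Y \right)} = - \frac{\left(5 Y + Y\right) Y}{8} = - \frac{6 Y Y}{8} = - \frac{6 Y^{2}}{8} = - \frac{3 Y^{2}}{4}$)
$\frac{1}{j{\left(-227 \right)} + 5696} = \frac{1}{- \frac{3 \left(-227\right)^{2}}{4} + 5696} = \frac{1}{\left(- \frac{3}{4}\right) 51529 + 5696} = \frac{1}{- \frac{154587}{4} + 5696} = \frac{1}{- \frac{131803}{4}} = - \frac{4}{131803}$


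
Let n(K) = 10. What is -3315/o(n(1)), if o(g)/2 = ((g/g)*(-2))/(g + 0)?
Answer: 16575/2 ≈ 8287.5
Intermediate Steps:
o(g) = -4/g (o(g) = 2*(((g/g)*(-2))/(g + 0)) = 2*((1*(-2))/g) = 2*(-2/g) = -4/g)
-3315/o(n(1)) = -3315/((-4/10)) = -3315/((-4*1/10)) = -3315/(-2/5) = -3315*(-5/2) = 16575/2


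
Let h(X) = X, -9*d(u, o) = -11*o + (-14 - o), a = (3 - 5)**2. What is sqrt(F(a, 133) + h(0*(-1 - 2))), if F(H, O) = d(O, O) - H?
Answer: sqrt(1574)/3 ≈ 13.225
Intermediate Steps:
a = 4 (a = (-2)**2 = 4)
d(u, o) = 14/9 + 4*o/3 (d(u, o) = -(-11*o + (-14 - o))/9 = -(-14 - 12*o)/9 = 14/9 + 4*o/3)
F(H, O) = 14/9 - H + 4*O/3 (F(H, O) = (14/9 + 4*O/3) - H = 14/9 - H + 4*O/3)
sqrt(F(a, 133) + h(0*(-1 - 2))) = sqrt((14/9 - 1*4 + (4/3)*133) + 0*(-1 - 2)) = sqrt((14/9 - 4 + 532/3) + 0*(-3)) = sqrt(1574/9 + 0) = sqrt(1574/9) = sqrt(1574)/3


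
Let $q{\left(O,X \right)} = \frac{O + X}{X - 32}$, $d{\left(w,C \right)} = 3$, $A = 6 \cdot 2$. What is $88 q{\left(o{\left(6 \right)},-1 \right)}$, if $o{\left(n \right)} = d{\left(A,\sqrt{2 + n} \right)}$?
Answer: $- \frac{16}{3} \approx -5.3333$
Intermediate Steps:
$A = 12$
$o{\left(n \right)} = 3$
$q{\left(O,X \right)} = \frac{O + X}{-32 + X}$
$88 q{\left(o{\left(6 \right)},-1 \right)} = 88 \frac{3 - 1}{-32 - 1} = 88 \frac{1}{-33} \cdot 2 = 88 \left(\left(- \frac{1}{33}\right) 2\right) = 88 \left(- \frac{2}{33}\right) = - \frac{16}{3}$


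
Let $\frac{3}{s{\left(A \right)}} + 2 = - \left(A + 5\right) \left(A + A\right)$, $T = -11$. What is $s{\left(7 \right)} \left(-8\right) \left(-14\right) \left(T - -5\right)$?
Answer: $\frac{1008}{85} \approx 11.859$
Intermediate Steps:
$s{\left(A \right)} = \frac{3}{-2 - 2 A \left(5 + A\right)}$ ($s{\left(A \right)} = \frac{3}{-2 - \left(A + 5\right) \left(A + A\right)} = \frac{3}{-2 - \left(5 + A\right) 2 A} = \frac{3}{-2 - 2 A \left(5 + A\right)}$)
$s{\left(7 \right)} \left(-8\right) \left(-14\right) \left(T - -5\right) = - \frac{3}{2 + 2 \cdot 7^{2} + 10 \cdot 7} \left(-8\right) \left(-14\right) \left(-11 - -5\right) = - \frac{3}{2 + 2 \cdot 49 + 70} \cdot 112 \left(-11 + 5\right) = - \frac{3}{2 + 98 + 70} \cdot 112 \left(-6\right) = - \frac{3}{170} \left(-672\right) = \left(-3\right) \frac{1}{170} \left(-672\right) = \left(- \frac{3}{170}\right) \left(-672\right) = \frac{1008}{85}$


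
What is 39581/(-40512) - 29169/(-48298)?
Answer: -364994305/978324288 ≈ -0.37308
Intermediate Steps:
39581/(-40512) - 29169/(-48298) = 39581*(-1/40512) - 29169*(-1/48298) = -39581/40512 + 29169/48298 = -364994305/978324288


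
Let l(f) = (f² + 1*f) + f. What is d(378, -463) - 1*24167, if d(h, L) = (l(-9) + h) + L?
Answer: -24189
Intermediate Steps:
l(f) = f² + 2*f (l(f) = (f² + f) + f = (f + f²) + f = f² + 2*f)
d(h, L) = 63 + L + h (d(h, L) = (-9*(2 - 9) + h) + L = (-9*(-7) + h) + L = (63 + h) + L = 63 + L + h)
d(378, -463) - 1*24167 = (63 - 463 + 378) - 1*24167 = -22 - 24167 = -24189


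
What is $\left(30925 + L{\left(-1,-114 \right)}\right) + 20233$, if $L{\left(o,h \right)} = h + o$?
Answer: $51043$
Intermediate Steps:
$\left(30925 + L{\left(-1,-114 \right)}\right) + 20233 = \left(30925 - 115\right) + 20233 = 30810 + 20233 = 51043$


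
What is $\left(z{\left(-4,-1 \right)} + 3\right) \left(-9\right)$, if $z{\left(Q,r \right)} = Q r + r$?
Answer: $-54$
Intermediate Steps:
$z{\left(Q,r \right)} = r + Q r$
$\left(z{\left(-4,-1 \right)} + 3\right) \left(-9\right) = \left(- (1 - 4) + 3\right) \left(-9\right) = \left(\left(-1\right) \left(-3\right) + 3\right) \left(-9\right) = \left(3 + 3\right) \left(-9\right) = 6 \left(-9\right) = -54$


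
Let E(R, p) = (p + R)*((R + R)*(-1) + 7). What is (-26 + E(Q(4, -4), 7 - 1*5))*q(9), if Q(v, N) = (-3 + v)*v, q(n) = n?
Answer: -288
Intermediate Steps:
Q(v, N) = v*(-3 + v)
E(R, p) = (7 - 2*R)*(R + p) (E(R, p) = (R + p)*((2*R)*(-1) + 7) = (R + p)*(-2*R + 7) = (R + p)*(7 - 2*R) = (7 - 2*R)*(R + p))
(-26 + E(Q(4, -4), 7 - 1*5))*q(9) = (-26 + (-2*16*(-3 + 4)**2 + 7*(4*(-3 + 4)) + 7*(7 - 1*5) - 2*4*(-3 + 4)*(7 - 1*5)))*9 = (-26 + (-2*(4*1)**2 + 7*(4*1) + 7*(7 - 5) - 2*4*1*(7 - 5)))*9 = (-26 + (-2*4**2 + 7*4 + 7*2 - 2*4*2))*9 = (-26 + (-2*16 + 28 + 14 - 16))*9 = (-26 + (-32 + 28 + 14 - 16))*9 = (-26 - 6)*9 = -32*9 = -288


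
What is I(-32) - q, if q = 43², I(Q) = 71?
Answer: -1778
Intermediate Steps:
q = 1849
I(-32) - q = 71 - 1*1849 = 71 - 1849 = -1778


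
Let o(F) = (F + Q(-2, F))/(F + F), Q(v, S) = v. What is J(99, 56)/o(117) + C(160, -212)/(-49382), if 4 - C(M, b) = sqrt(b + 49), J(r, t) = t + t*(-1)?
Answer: -2/24691 + I*sqrt(163)/49382 ≈ -8.1001e-5 + 0.00025854*I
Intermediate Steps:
J(r, t) = 0 (J(r, t) = t - t = 0)
o(F) = (-2 + F)/(2*F) (o(F) = (F - 2)/(F + F) = (-2 + F)/((2*F)) = (-2 + F)*(1/(2*F)) = (-2 + F)/(2*F))
C(M, b) = 4 - sqrt(49 + b) (C(M, b) = 4 - sqrt(b + 49) = 4 - sqrt(49 + b))
J(99, 56)/o(117) + C(160, -212)/(-49382) = 0/(((1/2)*(-2 + 117)/117)) + (4 - sqrt(49 - 212))/(-49382) = 0/(((1/2)*(1/117)*115)) + (4 - sqrt(-163))*(-1/49382) = 0/(115/234) + (4 - I*sqrt(163))*(-1/49382) = 0*(234/115) + (4 - I*sqrt(163))*(-1/49382) = 0 + (-2/24691 + I*sqrt(163)/49382) = -2/24691 + I*sqrt(163)/49382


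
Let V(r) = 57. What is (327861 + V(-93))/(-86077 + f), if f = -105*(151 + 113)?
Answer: -327918/113797 ≈ -2.8816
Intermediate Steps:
f = -27720 (f = -105*264 = -27720)
(327861 + V(-93))/(-86077 + f) = (327861 + 57)/(-86077 - 27720) = 327918/(-113797) = 327918*(-1/113797) = -327918/113797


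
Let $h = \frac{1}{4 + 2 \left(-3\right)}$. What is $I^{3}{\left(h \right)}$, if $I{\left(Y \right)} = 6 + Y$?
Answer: $\frac{1331}{8} \approx 166.38$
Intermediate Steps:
$h = - \frac{1}{2}$ ($h = \frac{1}{4 - 6} = \frac{1}{-2} = - \frac{1}{2} \approx -0.5$)
$I^{3}{\left(h \right)} = \left(6 - \frac{1}{2}\right)^{3} = \left(\frac{11}{2}\right)^{3} = \frac{1331}{8}$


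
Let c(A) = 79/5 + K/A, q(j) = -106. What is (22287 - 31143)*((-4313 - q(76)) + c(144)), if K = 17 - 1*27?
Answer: 185589411/5 ≈ 3.7118e+7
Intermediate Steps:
K = -10 (K = 17 - 27 = -10)
c(A) = 79/5 - 10/A
(22287 - 31143)*((-4313 - q(76)) + c(144)) = (22287 - 31143)*((-4313 - 1*(-106)) + (79/5 - 10/144)) = -8856*((-4313 + 106) + (79/5 - 10*1/144)) = -8856*(-4207 + (79/5 - 5/72)) = -8856*(-4207 + 5663/360) = -8856*(-1508857/360) = 185589411/5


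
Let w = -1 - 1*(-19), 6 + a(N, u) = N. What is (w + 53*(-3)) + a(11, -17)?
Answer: -136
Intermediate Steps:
a(N, u) = -6 + N
w = 18 (w = -1 + 19 = 18)
(w + 53*(-3)) + a(11, -17) = (18 + 53*(-3)) + (-6 + 11) = (18 - 159) + 5 = -141 + 5 = -136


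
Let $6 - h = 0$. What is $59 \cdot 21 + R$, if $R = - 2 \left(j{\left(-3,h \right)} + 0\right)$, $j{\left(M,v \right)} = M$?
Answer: $1245$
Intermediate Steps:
$h = 6$ ($h = 6 - 0 = 6 + 0 = 6$)
$R = 6$ ($R = - 2 \left(-3 + 0\right) = \left(-2\right) \left(-3\right) = 6$)
$59 \cdot 21 + R = 59 \cdot 21 + 6 = 1239 + 6 = 1245$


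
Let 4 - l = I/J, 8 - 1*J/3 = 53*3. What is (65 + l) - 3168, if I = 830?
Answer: -1403017/453 ≈ -3097.2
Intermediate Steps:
J = -453 (J = 24 - 159*3 = 24 - 3*159 = 24 - 477 = -453)
l = 2642/453 (l = 4 - 830/(-453) = 4 - 830*(-1)/453 = 4 - 1*(-830/453) = 4 + 830/453 = 2642/453 ≈ 5.8322)
(65 + l) - 3168 = (65 + 2642/453) - 3168 = 32087/453 - 3168 = -1403017/453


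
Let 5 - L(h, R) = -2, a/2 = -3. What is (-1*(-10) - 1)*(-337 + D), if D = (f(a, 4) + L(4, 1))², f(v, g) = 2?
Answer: -2304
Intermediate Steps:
a = -6 (a = 2*(-3) = -6)
L(h, R) = 7 (L(h, R) = 5 - 1*(-2) = 5 + 2 = 7)
D = 81 (D = (2 + 7)² = 9² = 81)
(-1*(-10) - 1)*(-337 + D) = (-1*(-10) - 1)*(-337 + 81) = (10 - 1)*(-256) = 9*(-256) = -2304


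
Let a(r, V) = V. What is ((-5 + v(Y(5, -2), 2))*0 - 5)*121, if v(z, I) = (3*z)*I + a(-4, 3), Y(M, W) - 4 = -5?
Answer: -605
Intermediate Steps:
Y(M, W) = -1 (Y(M, W) = 4 - 5 = -1)
v(z, I) = 3 + 3*I*z (v(z, I) = (3*z)*I + 3 = 3*I*z + 3 = 3 + 3*I*z)
((-5 + v(Y(5, -2), 2))*0 - 5)*121 = ((-5 + (3 + 3*2*(-1)))*0 - 5)*121 = ((-5 + (3 - 6))*0 - 5)*121 = ((-5 - 3)*0 - 5)*121 = (-8*0 - 5)*121 = (0 - 5)*121 = -5*121 = -605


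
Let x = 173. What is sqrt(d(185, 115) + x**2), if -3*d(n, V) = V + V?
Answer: 83*sqrt(39)/3 ≈ 172.78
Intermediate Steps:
d(n, V) = -2*V/3 (d(n, V) = -(V + V)/3 = -2*V/3)
sqrt(d(185, 115) + x**2) = sqrt(-2/3*115 + 173**2) = sqrt(-230/3 + 29929) = sqrt(89557/3) = 83*sqrt(39)/3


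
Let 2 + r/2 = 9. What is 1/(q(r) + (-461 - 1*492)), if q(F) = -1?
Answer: -1/954 ≈ -0.0010482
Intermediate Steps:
r = 14 (r = -4 + 2*9 = -4 + 18 = 14)
1/(q(r) + (-461 - 1*492)) = 1/(-1 + (-461 - 1*492)) = 1/(-1 + (-461 - 492)) = 1/(-1 - 953) = 1/(-954) = -1/954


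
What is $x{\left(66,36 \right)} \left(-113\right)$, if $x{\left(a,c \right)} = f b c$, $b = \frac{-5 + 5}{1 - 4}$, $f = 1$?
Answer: $0$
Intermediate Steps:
$b = 0$ ($b = \frac{0}{-3} = 0 \left(- \frac{1}{3}\right) = 0$)
$x{\left(a,c \right)} = 0$ ($x{\left(a,c \right)} = 1 \cdot 0 c = 0 c = 0$)
$x{\left(66,36 \right)} \left(-113\right) = 0 \left(-113\right) = 0$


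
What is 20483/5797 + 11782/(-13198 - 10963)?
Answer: 426589509/140061317 ≈ 3.0457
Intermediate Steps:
20483/5797 + 11782/(-13198 - 10963) = 20483*(1/5797) + 11782/(-24161) = 20483/5797 + 11782*(-1/24161) = 20483/5797 - 11782/24161 = 426589509/140061317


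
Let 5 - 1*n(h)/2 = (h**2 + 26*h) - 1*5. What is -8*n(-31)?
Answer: 2320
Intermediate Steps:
n(h) = 20 - 52*h - 2*h**2 (n(h) = 10 - 2*((h**2 + 26*h) - 1*5) = 10 - 2*((h**2 + 26*h) - 5) = 10 - 2*(-5 + h**2 + 26*h) = 10 + (10 - 52*h - 2*h**2) = 20 - 52*h - 2*h**2)
-8*n(-31) = -8*(20 - 52*(-31) - 2*(-31)**2) = -8*(20 + 1612 - 2*961) = -8*(20 + 1612 - 1922) = -8*(-290) = 2320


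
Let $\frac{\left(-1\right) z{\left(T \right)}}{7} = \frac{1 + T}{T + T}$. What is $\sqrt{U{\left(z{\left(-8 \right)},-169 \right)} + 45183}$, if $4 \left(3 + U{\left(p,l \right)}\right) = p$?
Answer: $\frac{\sqrt{2891471}}{8} \approx 212.55$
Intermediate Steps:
$z{\left(T \right)} = - \frac{7 \left(1 + T\right)}{2 T}$ ($z{\left(T \right)} = - 7 \frac{1 + T}{T + T} = - 7 \frac{1 + T}{2 T} = - \frac{7 \left(1 + T\right)}{2 T}$)
$U{\left(p,l \right)} = -3 + \frac{p}{4}$
$\sqrt{U{\left(z{\left(-8 \right)},-169 \right)} + 45183} = \sqrt{\left(-3 + \frac{\frac{7}{2} \frac{1}{-8} \left(-1 - -8\right)}{4}\right) + 45183} = \sqrt{\left(-3 + \frac{\frac{7}{2} \left(- \frac{1}{8}\right) \left(-1 + 8\right)}{4}\right) + 45183} = \sqrt{\left(-3 + \frac{\frac{7}{2} \left(- \frac{1}{8}\right) 7}{4}\right) + 45183} = \sqrt{\left(-3 + \frac{1}{4} \left(- \frac{49}{16}\right)\right) + 45183} = \sqrt{\left(-3 - \frac{49}{64}\right) + 45183} = \sqrt{- \frac{241}{64} + 45183} = \sqrt{\frac{2891471}{64}} = \frac{\sqrt{2891471}}{8}$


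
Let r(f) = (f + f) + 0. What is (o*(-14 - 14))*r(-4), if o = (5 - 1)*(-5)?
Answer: -4480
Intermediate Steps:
r(f) = 2*f (r(f) = 2*f + 0 = 2*f)
o = -20 (o = 4*(-5) = -20)
(o*(-14 - 14))*r(-4) = (-20*(-14 - 14))*(2*(-4)) = -20*(-28)*(-8) = 560*(-8) = -4480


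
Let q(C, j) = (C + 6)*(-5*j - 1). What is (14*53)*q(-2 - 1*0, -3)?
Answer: 41552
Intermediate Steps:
q(C, j) = (-1 - 5*j)*(6 + C) (q(C, j) = (6 + C)*(-1 - 5*j) = (-1 - 5*j)*(6 + C))
(14*53)*q(-2 - 1*0, -3) = (14*53)*(-6 - (-2 - 1*0) - 30*(-3) - 5*(-2 - 1*0)*(-3)) = 742*(-6 - (-2 + 0) + 90 - 5*(-2 + 0)*(-3)) = 742*(-6 - 1*(-2) + 90 - 5*(-2)*(-3)) = 742*(-6 + 2 + 90 - 30) = 742*56 = 41552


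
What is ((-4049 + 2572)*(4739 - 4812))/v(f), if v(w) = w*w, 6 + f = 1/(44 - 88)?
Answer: 208741456/70225 ≈ 2972.5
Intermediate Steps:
f = -265/44 (f = -6 + 1/(44 - 88) = -6 + 1/(-44) = -6 - 1/44 = -265/44 ≈ -6.0227)
v(w) = w²
((-4049 + 2572)*(4739 - 4812))/v(f) = ((-4049 + 2572)*(4739 - 4812))/((-265/44)²) = (-1477*(-73))/(70225/1936) = 107821*(1936/70225) = 208741456/70225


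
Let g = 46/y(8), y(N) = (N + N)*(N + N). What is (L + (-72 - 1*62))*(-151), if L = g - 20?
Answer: 2973039/128 ≈ 23227.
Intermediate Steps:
y(N) = 4*N**2 (y(N) = (2*N)*(2*N) = 4*N**2)
g = 23/128 (g = 46/((4*8**2)) = 46/((4*64)) = 46/256 = 46*(1/256) = 23/128 ≈ 0.17969)
L = -2537/128 (L = 23/128 - 20 = -2537/128 ≈ -19.820)
(L + (-72 - 1*62))*(-151) = (-2537/128 + (-72 - 1*62))*(-151) = (-2537/128 + (-72 - 62))*(-151) = (-2537/128 - 134)*(-151) = -19689/128*(-151) = 2973039/128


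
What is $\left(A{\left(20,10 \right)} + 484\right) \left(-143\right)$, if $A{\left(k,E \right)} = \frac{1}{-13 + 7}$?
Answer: $- \frac{415129}{6} \approx -69188.0$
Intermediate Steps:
$A{\left(k,E \right)} = - \frac{1}{6}$ ($A{\left(k,E \right)} = \frac{1}{-6} = - \frac{1}{6}$)
$\left(A{\left(20,10 \right)} + 484\right) \left(-143\right) = \left(- \frac{1}{6} + 484\right) \left(-143\right) = \frac{2903}{6} \left(-143\right) = - \frac{415129}{6}$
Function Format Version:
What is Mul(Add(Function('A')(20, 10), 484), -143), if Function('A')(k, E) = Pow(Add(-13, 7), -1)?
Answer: Rational(-415129, 6) ≈ -69188.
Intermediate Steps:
Function('A')(k, E) = Rational(-1, 6) (Function('A')(k, E) = Pow(-6, -1) = Rational(-1, 6))
Mul(Add(Function('A')(20, 10), 484), -143) = Mul(Add(Rational(-1, 6), 484), -143) = Mul(Rational(2903, 6), -143) = Rational(-415129, 6)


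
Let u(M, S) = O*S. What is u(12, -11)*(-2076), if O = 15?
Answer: 342540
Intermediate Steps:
u(M, S) = 15*S
u(12, -11)*(-2076) = (15*(-11))*(-2076) = -165*(-2076) = 342540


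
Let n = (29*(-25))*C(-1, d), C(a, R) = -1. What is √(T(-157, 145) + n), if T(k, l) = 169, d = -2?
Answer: √894 ≈ 29.900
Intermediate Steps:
n = 725 (n = (29*(-25))*(-1) = -725*(-1) = 725)
√(T(-157, 145) + n) = √(169 + 725) = √894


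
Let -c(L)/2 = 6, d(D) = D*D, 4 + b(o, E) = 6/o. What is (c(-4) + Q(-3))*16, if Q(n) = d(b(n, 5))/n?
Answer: -384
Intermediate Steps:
b(o, E) = -4 + 6/o
d(D) = D²
c(L) = -12 (c(L) = -2*6 = -12)
Q(n) = (-4 + 6/n)²/n
(c(-4) + Q(-3))*16 = (-12 + 4*(-3 + 2*(-3))²/(-3)³)*16 = (-12 + 4*(-1/27)*(-3 - 6)²)*16 = (-12 + 4*(-1/27)*(-9)²)*16 = (-12 + 4*(-1/27)*81)*16 = (-12 - 12)*16 = -24*16 = -384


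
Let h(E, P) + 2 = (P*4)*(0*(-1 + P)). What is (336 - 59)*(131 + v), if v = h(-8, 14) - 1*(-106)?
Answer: 65095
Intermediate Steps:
h(E, P) = -2 (h(E, P) = -2 + (P*4)*(0*(-1 + P)) = -2 + (4*P)*0 = -2 + 0 = -2)
v = 104 (v = -2 - 1*(-106) = -2 + 106 = 104)
(336 - 59)*(131 + v) = (336 - 59)*(131 + 104) = 277*235 = 65095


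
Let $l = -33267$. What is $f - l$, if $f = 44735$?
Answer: $78002$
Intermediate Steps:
$f - l = 44735 - -33267 = 44735 + 33267 = 78002$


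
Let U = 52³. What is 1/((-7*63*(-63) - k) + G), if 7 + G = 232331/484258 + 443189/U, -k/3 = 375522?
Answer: 34045274432/39300013821091749 ≈ 8.6629e-7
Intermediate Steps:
k = -1126566 (k = -3*375522 = -1126566)
U = 140608
G = -114674213019/34045274432 (G = -7 + (232331/484258 + 443189/140608) = -7 + 123642708005/34045274432 = -114674213019/34045274432 ≈ -3.3683)
1/((-7*63*(-63) - k) + G) = 1/((-7*63*(-63) - 1*(-1126566)) - 114674213019/34045274432) = 1/((-441*(-63) + 1126566) - 114674213019/34045274432) = 1/((27783 + 1126566) - 114674213019/34045274432) = 1/(1154349 - 114674213019/34045274432) = 1/(39300013821091749/34045274432) = 34045274432/39300013821091749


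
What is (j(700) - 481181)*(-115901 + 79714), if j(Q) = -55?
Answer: 17414487132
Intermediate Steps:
(j(700) - 481181)*(-115901 + 79714) = (-55 - 481181)*(-115901 + 79714) = -481236*(-36187) = 17414487132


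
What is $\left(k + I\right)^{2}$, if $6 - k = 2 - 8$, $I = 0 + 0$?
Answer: $144$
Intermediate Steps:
$I = 0$
$k = 12$ ($k = 6 - \left(2 - 8\right) = 6 - -6 = 6 + 6 = 12$)
$\left(k + I\right)^{2} = \left(12 + 0\right)^{2} = 12^{2} = 144$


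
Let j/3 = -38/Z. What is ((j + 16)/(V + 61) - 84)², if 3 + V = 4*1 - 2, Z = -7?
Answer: 307195729/44100 ≈ 6965.9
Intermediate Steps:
j = 114/7 (j = 3*(-38/(-7)) = 3*(-38*(-⅐)) = 3*(38/7) = 114/7 ≈ 16.286)
V = -1 (V = -3 + (4*1 - 2) = -3 + (4 - 2) = -3 + 2 = -1)
((j + 16)/(V + 61) - 84)² = ((114/7 + 16)/(-1 + 61) - 84)² = ((226/7)/60 - 84)² = ((226/7)*(1/60) - 84)² = (113/210 - 84)² = (-17527/210)² = 307195729/44100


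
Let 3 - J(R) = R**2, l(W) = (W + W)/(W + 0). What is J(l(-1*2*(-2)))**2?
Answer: 1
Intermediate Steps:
l(W) = 2 (l(W) = (2*W)/W = 2)
J(R) = 3 - R**2
J(l(-1*2*(-2)))**2 = (3 - 1*2**2)**2 = (3 - 1*4)**2 = (3 - 4)**2 = (-1)**2 = 1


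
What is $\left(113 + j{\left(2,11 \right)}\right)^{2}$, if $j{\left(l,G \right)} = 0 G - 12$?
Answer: $10201$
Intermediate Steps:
$j{\left(l,G \right)} = -12$ ($j{\left(l,G \right)} = 0 - 12 = -12$)
$\left(113 + j{\left(2,11 \right)}\right)^{2} = \left(113 - 12\right)^{2} = 101^{2} = 10201$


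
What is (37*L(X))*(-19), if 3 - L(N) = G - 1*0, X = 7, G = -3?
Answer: -4218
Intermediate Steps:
L(N) = 6 (L(N) = 3 - (-3 - 1*0) = 3 - (-3 + 0) = 3 - 1*(-3) = 3 + 3 = 6)
(37*L(X))*(-19) = (37*6)*(-19) = 222*(-19) = -4218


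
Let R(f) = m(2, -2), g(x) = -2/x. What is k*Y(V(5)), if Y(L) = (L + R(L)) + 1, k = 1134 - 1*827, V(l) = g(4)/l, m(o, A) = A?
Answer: -3377/10 ≈ -337.70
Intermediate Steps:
R(f) = -2
V(l) = -1/(2*l) (V(l) = (-2/4)/l = (-2*¼)/l = -1/(2*l))
k = 307 (k = 1134 - 827 = 307)
Y(L) = -1 + L (Y(L) = (L - 2) + 1 = (-2 + L) + 1 = -1 + L)
k*Y(V(5)) = 307*(-1 - ½/5) = 307*(-1 - ½*⅕) = 307*(-1 - ⅒) = 307*(-11/10) = -3377/10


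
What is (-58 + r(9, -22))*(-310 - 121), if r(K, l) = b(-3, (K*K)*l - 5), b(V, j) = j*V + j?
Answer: -1515396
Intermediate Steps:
b(V, j) = j + V*j (b(V, j) = V*j + j = j + V*j)
r(K, l) = 10 - 2*l*K**2 (r(K, l) = ((K*K)*l - 5)*(1 - 3) = (K**2*l - 5)*(-2) = (l*K**2 - 5)*(-2) = (-5 + l*K**2)*(-2) = 10 - 2*l*K**2)
(-58 + r(9, -22))*(-310 - 121) = (-58 + (10 - 2*(-22)*9**2))*(-310 - 121) = (-58 + (10 - 2*(-22)*81))*(-431) = (-58 + (10 + 3564))*(-431) = (-58 + 3574)*(-431) = 3516*(-431) = -1515396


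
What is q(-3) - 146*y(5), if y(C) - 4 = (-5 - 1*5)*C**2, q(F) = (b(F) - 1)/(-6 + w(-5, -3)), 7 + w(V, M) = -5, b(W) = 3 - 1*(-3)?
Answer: 646483/18 ≈ 35916.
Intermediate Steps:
b(W) = 6 (b(W) = 3 + 3 = 6)
w(V, M) = -12 (w(V, M) = -7 - 5 = -12)
q(F) = -5/18 (q(F) = (6 - 1)/(-6 - 12) = 5/(-18) = 5*(-1/18) = -5/18)
y(C) = 4 - 10*C**2 (y(C) = 4 + (-5 - 1*5)*C**2 = 4 + (-5 - 5)*C**2 = 4 - 10*C**2)
q(-3) - 146*y(5) = -5/18 - 146*(4 - 10*5**2) = -5/18 - 146*(4 - 10*25) = -5/18 - 146*(4 - 250) = -5/18 - 146*(-246) = -5/18 + 35916 = 646483/18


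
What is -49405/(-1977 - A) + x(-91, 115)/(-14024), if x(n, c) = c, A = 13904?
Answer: 691029405/222715144 ≈ 3.1027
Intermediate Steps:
-49405/(-1977 - A) + x(-91, 115)/(-14024) = -49405/(-1977 - 1*13904) + 115/(-14024) = -49405/(-1977 - 13904) + 115*(-1/14024) = -49405/(-15881) - 115/14024 = -49405*(-1/15881) - 115/14024 = 49405/15881 - 115/14024 = 691029405/222715144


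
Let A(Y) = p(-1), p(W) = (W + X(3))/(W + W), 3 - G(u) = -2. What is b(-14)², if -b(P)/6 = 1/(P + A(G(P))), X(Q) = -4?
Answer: 144/529 ≈ 0.27221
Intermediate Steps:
G(u) = 5 (G(u) = 3 - 1*(-2) = 3 + 2 = 5)
p(W) = (-4 + W)/(2*W) (p(W) = (W - 4)/(W + W) = (-4 + W)/((2*W)) = (-4 + W)*(1/(2*W)) = (-4 + W)/(2*W))
A(Y) = 5/2 (A(Y) = (½)*(-4 - 1)/(-1) = (½)*(-1)*(-5) = 5/2)
b(P) = -6/(5/2 + P) (b(P) = -6/(P + 5/2) = -6/(5/2 + P))
b(-14)² = (-12/(5 + 2*(-14)))² = (-12/(5 - 28))² = (-12/(-23))² = (-12*(-1/23))² = (12/23)² = 144/529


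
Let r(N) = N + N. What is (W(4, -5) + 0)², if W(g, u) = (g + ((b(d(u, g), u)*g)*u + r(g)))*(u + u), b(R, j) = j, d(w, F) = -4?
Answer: 1254400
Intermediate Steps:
r(N) = 2*N
W(g, u) = 2*u*(3*g + g*u²) (W(g, u) = (g + ((u*g)*u + 2*g))*(u + u) = (g + ((g*u)*u + 2*g))*(2*u) = (g + (g*u² + 2*g))*(2*u) = (g + (2*g + g*u²))*(2*u) = (3*g + g*u²)*(2*u) = 2*u*(3*g + g*u²))
(W(4, -5) + 0)² = (2*4*(-5)*(3 + (-5)²) + 0)² = (2*4*(-5)*(3 + 25) + 0)² = (2*4*(-5)*28 + 0)² = (-1120 + 0)² = (-1120)² = 1254400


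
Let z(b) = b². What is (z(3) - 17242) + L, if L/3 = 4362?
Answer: -4147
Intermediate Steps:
L = 13086 (L = 3*4362 = 13086)
(z(3) - 17242) + L = (3² - 17242) + 13086 = (9 - 17242) + 13086 = -17233 + 13086 = -4147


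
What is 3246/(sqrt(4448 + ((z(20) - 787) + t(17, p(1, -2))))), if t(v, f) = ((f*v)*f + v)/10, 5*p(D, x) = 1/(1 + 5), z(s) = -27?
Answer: 97380*sqrt(327213170)/32721317 ≈ 53.834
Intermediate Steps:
p(D, x) = 1/30 (p(D, x) = 1/(5*(1 + 5)) = (1/5)/6 = (1/5)*(1/6) = 1/30)
t(v, f) = v/10 + v*f**2/10 (t(v, f) = (v*f**2 + v)*(1/10) = (v + v*f**2)*(1/10) = v/10 + v*f**2/10)
3246/(sqrt(4448 + ((z(20) - 787) + t(17, p(1, -2))))) = 3246/(sqrt(4448 + ((-27 - 787) + (1/10)*17*(1 + (1/30)**2)))) = 3246/(sqrt(4448 + (-814 + (1/10)*17*(1 + 1/900)))) = 3246/(sqrt(4448 + (-814 + (1/10)*17*(901/900)))) = 3246/(sqrt(4448 + (-814 + 15317/9000))) = 3246/(sqrt(4448 - 7310683/9000)) = 3246/(sqrt(32721317/9000)) = 3246/((sqrt(327213170)/300)) = 3246*(30*sqrt(327213170)/32721317) = 97380*sqrt(327213170)/32721317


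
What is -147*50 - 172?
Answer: -7522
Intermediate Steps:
-147*50 - 172 = -7350 - 172 = -7522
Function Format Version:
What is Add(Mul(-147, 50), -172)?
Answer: -7522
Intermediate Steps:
Add(Mul(-147, 50), -172) = Add(-7350, -172) = -7522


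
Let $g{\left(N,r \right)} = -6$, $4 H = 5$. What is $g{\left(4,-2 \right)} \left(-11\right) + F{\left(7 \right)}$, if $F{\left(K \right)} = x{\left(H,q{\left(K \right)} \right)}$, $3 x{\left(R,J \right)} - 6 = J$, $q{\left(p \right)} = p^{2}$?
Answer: $\frac{253}{3} \approx 84.333$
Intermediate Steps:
$H = \frac{5}{4}$ ($H = \frac{1}{4} \cdot 5 = \frac{5}{4} \approx 1.25$)
$x{\left(R,J \right)} = 2 + \frac{J}{3}$
$F{\left(K \right)} = 2 + \frac{K^{2}}{3}$
$g{\left(4,-2 \right)} \left(-11\right) + F{\left(7 \right)} = \left(-6\right) \left(-11\right) + \left(2 + \frac{7^{2}}{3}\right) = 66 + \left(2 + \frac{1}{3} \cdot 49\right) = 66 + \left(2 + \frac{49}{3}\right) = 66 + \frac{55}{3} = \frac{253}{3}$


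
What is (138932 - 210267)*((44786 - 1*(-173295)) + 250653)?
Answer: -33437139890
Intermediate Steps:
(138932 - 210267)*((44786 - 1*(-173295)) + 250653) = -71335*((44786 + 173295) + 250653) = -71335*(218081 + 250653) = -71335*468734 = -33437139890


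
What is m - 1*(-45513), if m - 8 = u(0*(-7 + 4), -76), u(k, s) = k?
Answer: 45521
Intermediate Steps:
m = 8 (m = 8 + 0*(-7 + 4) = 8 + 0*(-3) = 8 + 0 = 8)
m - 1*(-45513) = 8 - 1*(-45513) = 8 + 45513 = 45521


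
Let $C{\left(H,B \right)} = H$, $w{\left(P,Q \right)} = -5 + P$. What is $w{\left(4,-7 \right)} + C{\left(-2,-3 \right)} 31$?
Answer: $-63$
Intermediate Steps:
$w{\left(4,-7 \right)} + C{\left(-2,-3 \right)} 31 = \left(-5 + 4\right) - 62 = -1 - 62 = -63$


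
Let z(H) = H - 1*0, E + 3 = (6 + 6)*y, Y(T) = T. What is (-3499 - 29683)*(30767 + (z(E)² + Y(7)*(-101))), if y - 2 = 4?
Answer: -1155430422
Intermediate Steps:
y = 6 (y = 2 + 4 = 6)
E = 69 (E = -3 + (6 + 6)*6 = -3 + 12*6 = -3 + 72 = 69)
z(H) = H (z(H) = H + 0 = H)
(-3499 - 29683)*(30767 + (z(E)² + Y(7)*(-101))) = (-3499 - 29683)*(30767 + (69² + 7*(-101))) = -33182*(30767 + (4761 - 707)) = -33182*(30767 + 4054) = -33182*34821 = -1155430422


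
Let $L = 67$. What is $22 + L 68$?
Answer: $4578$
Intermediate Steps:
$22 + L 68 = 22 + 67 \cdot 68 = 22 + 4556 = 4578$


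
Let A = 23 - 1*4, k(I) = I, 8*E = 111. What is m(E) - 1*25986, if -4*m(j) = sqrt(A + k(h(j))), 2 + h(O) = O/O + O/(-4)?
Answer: -25986 - sqrt(930)/32 ≈ -25987.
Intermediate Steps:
h(O) = -1 - O/4 (h(O) = -2 + (O/O + O/(-4)) = -2 + (1 + O*(-1/4)) = -2 + (1 - O/4) = -1 - O/4)
E = 111/8 (E = (1/8)*111 = 111/8 ≈ 13.875)
A = 19 (A = 23 - 4 = 19)
m(j) = -sqrt(18 - j/4)/4 (m(j) = -sqrt(19 + (-1 - j/4))/4 = -sqrt(18 - j/4)/4)
m(E) - 1*25986 = -sqrt(72 - 1*111/8)/8 - 1*25986 = -sqrt(72 - 111/8)/8 - 25986 = -sqrt(930)/32 - 25986 = -25986 - sqrt(930)/32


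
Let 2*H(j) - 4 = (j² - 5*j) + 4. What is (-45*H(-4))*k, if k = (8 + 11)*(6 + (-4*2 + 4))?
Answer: -37620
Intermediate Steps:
H(j) = 4 + j²/2 - 5*j/2 (H(j) = 2 + ((j² - 5*j) + 4)/2 = 2 + (4 + j² - 5*j)/2 = 2 + (2 + j²/2 - 5*j/2) = 4 + j²/2 - 5*j/2)
k = 38 (k = 19*(6 + (-8 + 4)) = 19*(6 - 4) = 19*2 = 38)
(-45*H(-4))*k = -45*(4 + (½)*(-4)² - 5/2*(-4))*38 = -45*(4 + (½)*16 + 10)*38 = -45*(4 + 8 + 10)*38 = -45*22*38 = -990*38 = -37620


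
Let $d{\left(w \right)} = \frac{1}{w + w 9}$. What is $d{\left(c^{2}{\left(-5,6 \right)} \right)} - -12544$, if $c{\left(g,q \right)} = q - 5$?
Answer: $\frac{125441}{10} \approx 12544.0$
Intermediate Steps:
$c{\left(g,q \right)} = -5 + q$
$d{\left(w \right)} = \frac{1}{10 w}$ ($d{\left(w \right)} = \frac{1}{w + 9 w} = \frac{1}{10 w}$)
$d{\left(c^{2}{\left(-5,6 \right)} \right)} - -12544 = \frac{1}{10 \left(-5 + 6\right)^{2}} - -12544 = \frac{1}{10 \cdot 1^{2}} + 12544 = \frac{1}{10 \cdot 1} + 12544 = \frac{1}{10} \cdot 1 + 12544 = \frac{1}{10} + 12544 = \frac{125441}{10}$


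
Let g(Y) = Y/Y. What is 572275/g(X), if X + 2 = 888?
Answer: 572275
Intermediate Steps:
X = 886 (X = -2 + 888 = 886)
g(Y) = 1
572275/g(X) = 572275/1 = 572275*1 = 572275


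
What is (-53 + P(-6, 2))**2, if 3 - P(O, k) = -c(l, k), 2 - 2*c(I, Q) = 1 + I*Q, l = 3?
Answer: 11025/4 ≈ 2756.3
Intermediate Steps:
c(I, Q) = 1/2 - I*Q/2 (c(I, Q) = 1 - (1 + I*Q)/2 = 1 + (-1/2 - I*Q/2) = 1/2 - I*Q/2)
P(O, k) = 7/2 - 3*k/2 (P(O, k) = 3 - (-1)*(1/2 - 1/2*3*k) = 3 - (-1)*(1/2 - 3*k/2) = 3 - (-1/2 + 3*k/2) = 3 + (1/2 - 3*k/2) = 7/2 - 3*k/2)
(-53 + P(-6, 2))**2 = (-53 + (7/2 - 3/2*2))**2 = (-53 + (7/2 - 3))**2 = (-53 + 1/2)**2 = (-105/2)**2 = 11025/4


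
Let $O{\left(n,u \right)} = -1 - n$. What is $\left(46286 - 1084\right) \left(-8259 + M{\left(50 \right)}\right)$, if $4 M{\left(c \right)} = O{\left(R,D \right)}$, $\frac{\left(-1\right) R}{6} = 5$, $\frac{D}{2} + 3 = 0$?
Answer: $- \frac{745991207}{2} \approx -3.73 \cdot 10^{8}$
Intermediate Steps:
$D = -6$ ($D = -6 + 2 \cdot 0 = -6 + 0 = -6$)
$R = -30$ ($R = \left(-6\right) 5 = -30$)
$M{\left(c \right)} = \frac{29}{4}$ ($M{\left(c \right)} = \frac{-1 - -30}{4} = \frac{-1 + 30}{4} = \frac{1}{4} \cdot 29 = \frac{29}{4}$)
$\left(46286 - 1084\right) \left(-8259 + M{\left(50 \right)}\right) = \left(46286 - 1084\right) \left(-8259 + \frac{29}{4}\right) = 45202 \left(- \frac{33007}{4}\right) = - \frac{745991207}{2}$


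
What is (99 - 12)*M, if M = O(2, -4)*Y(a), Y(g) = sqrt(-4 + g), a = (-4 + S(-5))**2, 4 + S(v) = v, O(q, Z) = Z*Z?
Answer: 1392*sqrt(165) ≈ 17881.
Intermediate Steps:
O(q, Z) = Z**2
S(v) = -4 + v
a = 169 (a = (-4 + (-4 - 5))**2 = (-4 - 9)**2 = (-13)**2 = 169)
M = 16*sqrt(165) (M = (-4)**2*sqrt(-4 + 169) = 16*sqrt(165) ≈ 205.52)
(99 - 12)*M = (99 - 12)*(16*sqrt(165)) = 87*(16*sqrt(165)) = 1392*sqrt(165)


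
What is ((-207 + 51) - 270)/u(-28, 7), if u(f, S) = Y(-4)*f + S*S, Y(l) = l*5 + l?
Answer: -426/721 ≈ -0.59085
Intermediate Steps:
Y(l) = 6*l (Y(l) = 5*l + l = 6*l)
u(f, S) = S**2 - 24*f (u(f, S) = (6*(-4))*f + S*S = -24*f + S**2 = S**2 - 24*f)
((-207 + 51) - 270)/u(-28, 7) = ((-207 + 51) - 270)/(7**2 - 24*(-28)) = (-156 - 270)/(49 + 672) = -426/721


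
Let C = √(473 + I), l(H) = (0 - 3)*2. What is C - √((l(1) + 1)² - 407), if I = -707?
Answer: I*(-√382 + 3*√26) ≈ -4.2478*I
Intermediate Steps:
l(H) = -6 (l(H) = -3*2 = -6)
C = 3*I*√26 (C = √(473 - 707) = √(-234) = 3*I*√26 ≈ 15.297*I)
C - √((l(1) + 1)² - 407) = 3*I*√26 - √((-6 + 1)² - 407) = 3*I*√26 - √((-5)² - 407) = 3*I*√26 - √(25 - 407) = 3*I*√26 - √(-382) = 3*I*√26 - I*√382 = -I*√382 + 3*I*√26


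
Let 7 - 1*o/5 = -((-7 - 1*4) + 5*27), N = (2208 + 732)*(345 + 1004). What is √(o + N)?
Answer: √3966715 ≈ 1991.7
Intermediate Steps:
N = 3966060 (N = 2940*1349 = 3966060)
o = 655 (o = 35 - (-5)*((-7 - 1*4) + 5*27) = 35 - (-5)*((-7 - 4) + 135) = 35 - (-5)*(-11 + 135) = 35 - (-5)*124 = 35 - 5*(-124) = 35 + 620 = 655)
√(o + N) = √(655 + 3966060) = √3966715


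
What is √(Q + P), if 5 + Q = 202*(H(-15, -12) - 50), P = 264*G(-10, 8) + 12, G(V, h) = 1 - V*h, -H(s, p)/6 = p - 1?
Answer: √27047 ≈ 164.46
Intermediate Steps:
H(s, p) = 6 - 6*p (H(s, p) = -6*(p - 1) = -6*(-1 + p) = 6 - 6*p)
G(V, h) = 1 - V*h
P = 21396 (P = 264*(1 - 1*(-10)*8) + 12 = 264*(1 + 80) + 12 = 264*81 + 12 = 21384 + 12 = 21396)
Q = 5651 (Q = -5 + 202*((6 - 6*(-12)) - 50) = -5 + 202*((6 + 72) - 50) = -5 + 202*(78 - 50) = -5 + 202*28 = -5 + 5656 = 5651)
√(Q + P) = √(5651 + 21396) = √27047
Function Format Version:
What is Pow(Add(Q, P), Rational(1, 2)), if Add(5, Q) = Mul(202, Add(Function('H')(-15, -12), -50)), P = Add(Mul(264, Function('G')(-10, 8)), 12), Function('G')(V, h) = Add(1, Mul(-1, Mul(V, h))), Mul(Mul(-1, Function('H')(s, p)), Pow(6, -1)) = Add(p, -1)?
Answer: Pow(27047, Rational(1, 2)) ≈ 164.46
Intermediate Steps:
Function('H')(s, p) = Add(6, Mul(-6, p)) (Function('H')(s, p) = Mul(-6, Add(p, -1)) = Mul(-6, Add(-1, p)) = Add(6, Mul(-6, p)))
Function('G')(V, h) = Add(1, Mul(-1, V, h))
P = 21396 (P = Add(Mul(264, Add(1, Mul(-1, -10, 8))), 12) = Add(Mul(264, Add(1, 80)), 12) = Add(Mul(264, 81), 12) = Add(21384, 12) = 21396)
Q = 5651 (Q = Add(-5, Mul(202, Add(Add(6, Mul(-6, -12)), -50))) = Add(-5, Mul(202, Add(Add(6, 72), -50))) = Add(-5, Mul(202, Add(78, -50))) = Add(-5, Mul(202, 28)) = Add(-5, 5656) = 5651)
Pow(Add(Q, P), Rational(1, 2)) = Pow(Add(5651, 21396), Rational(1, 2)) = Pow(27047, Rational(1, 2))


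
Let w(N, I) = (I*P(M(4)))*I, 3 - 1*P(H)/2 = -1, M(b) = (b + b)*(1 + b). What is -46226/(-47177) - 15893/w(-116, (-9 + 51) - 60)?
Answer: -629966269/122282784 ≈ -5.1517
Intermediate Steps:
M(b) = 2*b*(1 + b) (M(b) = (2*b)*(1 + b) = 2*b*(1 + b))
P(H) = 8 (P(H) = 6 - 2*(-1) = 6 + 2 = 8)
w(N, I) = 8*I² (w(N, I) = (I*8)*I = (8*I)*I = 8*I²)
-46226/(-47177) - 15893/w(-116, (-9 + 51) - 60) = -46226/(-47177) - 15893*1/(8*((-9 + 51) - 60)²) = -46226*(-1/47177) - 15893*1/(8*(42 - 60)²) = 46226/47177 - 15893/(8*(-18)²) = 46226/47177 - 15893/(8*324) = 46226/47177 - 15893/2592 = -629966269/122282784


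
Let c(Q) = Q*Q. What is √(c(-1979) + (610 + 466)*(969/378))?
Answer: √1728366899/21 ≈ 1979.7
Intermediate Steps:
c(Q) = Q²
√(c(-1979) + (610 + 466)*(969/378)) = √((-1979)² + (610 + 466)*(969/378)) = √(3916441 + 1076*(969*(1/378))) = √(3916441 + 1076*(323/126)) = √(3916441 + 173774/63) = √(246909557/63) = √1728366899/21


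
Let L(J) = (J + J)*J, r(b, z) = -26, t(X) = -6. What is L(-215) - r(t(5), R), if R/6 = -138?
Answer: 92476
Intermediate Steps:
R = -828 (R = 6*(-138) = -828)
L(J) = 2*J**2 (L(J) = (2*J)*J = 2*J**2)
L(-215) - r(t(5), R) = 2*(-215)**2 - 1*(-26) = 2*46225 + 26 = 92450 + 26 = 92476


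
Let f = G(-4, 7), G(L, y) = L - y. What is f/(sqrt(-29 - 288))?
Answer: 11*I*sqrt(317)/317 ≈ 0.61782*I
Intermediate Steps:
f = -11 (f = -4 - 1*7 = -4 - 7 = -11)
f/(sqrt(-29 - 288)) = -11/sqrt(-29 - 288) = -11*(-I*sqrt(317)/317) = -(-11)*I*sqrt(317)/317 = 11*I*sqrt(317)/317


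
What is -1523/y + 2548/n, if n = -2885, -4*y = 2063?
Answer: 12318896/5951755 ≈ 2.0698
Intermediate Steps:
y = -2063/4 (y = -¼*2063 = -2063/4 ≈ -515.75)
-1523/y + 2548/n = -1523/(-2063/4) + 2548/(-2885) = -1523*(-4/2063) + 2548*(-1/2885) = 6092/2063 - 2548/2885 = 12318896/5951755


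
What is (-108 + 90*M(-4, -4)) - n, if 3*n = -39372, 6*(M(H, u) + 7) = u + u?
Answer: 12266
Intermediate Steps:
M(H, u) = -7 + u/3 (M(H, u) = -7 + (u + u)/6 = -7 + (2*u)/6 = -7 + u/3)
n = -13124 (n = (1/3)*(-39372) = -13124)
(-108 + 90*M(-4, -4)) - n = (-108 + 90*(-7 + (1/3)*(-4))) - 1*(-13124) = (-108 + 90*(-7 - 4/3)) + 13124 = (-108 + 90*(-25/3)) + 13124 = (-108 - 750) + 13124 = -858 + 13124 = 12266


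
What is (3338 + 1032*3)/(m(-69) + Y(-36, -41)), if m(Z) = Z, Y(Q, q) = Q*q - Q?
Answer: 6434/1443 ≈ 4.4588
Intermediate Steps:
Y(Q, q) = -Q + Q*q
(3338 + 1032*3)/(m(-69) + Y(-36, -41)) = (3338 + 1032*3)/(-69 - 36*(-1 - 41)) = (3338 + 3096)/(-69 - 36*(-42)) = 6434/(-69 + 1512) = 6434/1443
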